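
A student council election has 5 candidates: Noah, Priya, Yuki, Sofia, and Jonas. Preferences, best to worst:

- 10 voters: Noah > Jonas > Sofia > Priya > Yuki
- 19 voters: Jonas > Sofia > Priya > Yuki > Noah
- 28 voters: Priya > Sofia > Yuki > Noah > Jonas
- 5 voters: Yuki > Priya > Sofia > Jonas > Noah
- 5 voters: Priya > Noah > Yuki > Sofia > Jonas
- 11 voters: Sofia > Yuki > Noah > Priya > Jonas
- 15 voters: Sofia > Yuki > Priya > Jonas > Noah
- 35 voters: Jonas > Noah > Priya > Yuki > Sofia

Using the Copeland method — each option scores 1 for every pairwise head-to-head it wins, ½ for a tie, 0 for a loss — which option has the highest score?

Priya

Noah: loses to Priya, Yuki, Sofia, and Jonas → score 0.
Priya: beats Noah, Yuki, and Sofia; ties Jonas → score 3.5.
Yuki: beats Noah; ties Jonas; loses to Priya and Sofia → score 1.5.
Sofia: beats Noah and Yuki; ties Jonas; loses to Priya → score 2.5.
Jonas: beats Noah; ties Priya, Yuki, and Sofia → score 2.5.
Priya has the best pairwise record.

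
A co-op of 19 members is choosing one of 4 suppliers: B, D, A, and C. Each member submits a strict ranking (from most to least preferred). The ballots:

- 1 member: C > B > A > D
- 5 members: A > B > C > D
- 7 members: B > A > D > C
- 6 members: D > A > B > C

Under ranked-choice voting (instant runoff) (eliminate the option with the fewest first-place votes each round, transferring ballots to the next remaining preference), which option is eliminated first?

C

Round 1: B 7, D 6, A 5, C 1. Eliminate C.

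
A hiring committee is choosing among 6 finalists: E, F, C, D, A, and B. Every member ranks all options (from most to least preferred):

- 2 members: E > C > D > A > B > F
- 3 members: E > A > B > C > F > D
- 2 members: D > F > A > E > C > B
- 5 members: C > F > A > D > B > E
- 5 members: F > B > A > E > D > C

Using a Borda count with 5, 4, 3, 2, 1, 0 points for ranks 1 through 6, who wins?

F

E: 2·5 + 3·5 + 2·2 + 5·0 + 5·2 = 39
F: 2·0 + 3·1 + 2·4 + 5·4 + 5·5 = 56
C: 2·4 + 3·2 + 2·1 + 5·5 + 5·0 = 41
D: 2·3 + 3·0 + 2·5 + 5·2 + 5·1 = 31
A: 2·2 + 3·4 + 2·3 + 5·3 + 5·3 = 52
B: 2·1 + 3·3 + 2·0 + 5·1 + 5·4 = 36
F has the highest Borda score (56).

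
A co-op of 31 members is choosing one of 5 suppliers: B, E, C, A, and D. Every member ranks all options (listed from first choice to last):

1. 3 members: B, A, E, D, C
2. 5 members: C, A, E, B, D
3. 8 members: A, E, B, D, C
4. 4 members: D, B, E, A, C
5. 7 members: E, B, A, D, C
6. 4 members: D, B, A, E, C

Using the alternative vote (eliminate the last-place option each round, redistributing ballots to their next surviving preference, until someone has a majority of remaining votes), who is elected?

Round 1: B 3, E 7, C 5, A 8, D 8. Eliminate B.
Round 2: E 7, C 5, A 11, D 8. Eliminate C.
Round 3: E 7, A 16, D 8. A has a majority.

A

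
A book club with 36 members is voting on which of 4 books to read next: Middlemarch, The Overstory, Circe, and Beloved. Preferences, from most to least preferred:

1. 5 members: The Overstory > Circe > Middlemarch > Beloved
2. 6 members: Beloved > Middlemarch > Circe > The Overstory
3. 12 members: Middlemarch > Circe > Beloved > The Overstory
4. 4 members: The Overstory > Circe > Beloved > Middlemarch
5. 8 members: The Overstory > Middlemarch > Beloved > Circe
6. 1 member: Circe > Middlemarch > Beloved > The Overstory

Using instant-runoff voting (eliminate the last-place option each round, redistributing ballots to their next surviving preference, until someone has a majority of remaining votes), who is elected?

Middlemarch

Round 1: Middlemarch 12, The Overstory 17, Circe 1, Beloved 6. Eliminate Circe.
Round 2: Middlemarch 13, The Overstory 17, Beloved 6. Eliminate Beloved.
Round 3: Middlemarch 19, The Overstory 17. Middlemarch has a majority.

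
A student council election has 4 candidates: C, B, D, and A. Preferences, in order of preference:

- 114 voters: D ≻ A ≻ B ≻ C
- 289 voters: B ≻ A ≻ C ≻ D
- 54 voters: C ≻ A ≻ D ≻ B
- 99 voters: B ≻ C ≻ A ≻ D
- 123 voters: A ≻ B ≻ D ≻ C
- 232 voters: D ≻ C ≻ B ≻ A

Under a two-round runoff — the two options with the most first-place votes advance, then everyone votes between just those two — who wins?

B

Round 1 first-place votes: C 54, B 388, D 346, A 123.
B and D advance.
Runoff: B is preferred to D by 511 voters; D by 400.
B wins the runoff.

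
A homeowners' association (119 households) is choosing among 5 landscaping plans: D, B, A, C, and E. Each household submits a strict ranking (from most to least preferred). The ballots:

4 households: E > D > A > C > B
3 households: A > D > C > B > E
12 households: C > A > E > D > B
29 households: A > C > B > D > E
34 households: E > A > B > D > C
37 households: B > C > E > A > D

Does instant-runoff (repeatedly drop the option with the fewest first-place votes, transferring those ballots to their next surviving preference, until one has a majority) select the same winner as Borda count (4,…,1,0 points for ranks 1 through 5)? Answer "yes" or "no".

no

Instant-runoff — R1 D 0, B 37, A 32, C 12, E 38 (D out); R2 B 37, A 32, C 12, E 38 (C out); R3 B 37, A 44, E 38 (B out); R4 A 44, E 75 (E winner). Winner: E.
Borda — scores: D 96, B 277, A 311, C 256, E 250. Winner: A.
The two methods disagree.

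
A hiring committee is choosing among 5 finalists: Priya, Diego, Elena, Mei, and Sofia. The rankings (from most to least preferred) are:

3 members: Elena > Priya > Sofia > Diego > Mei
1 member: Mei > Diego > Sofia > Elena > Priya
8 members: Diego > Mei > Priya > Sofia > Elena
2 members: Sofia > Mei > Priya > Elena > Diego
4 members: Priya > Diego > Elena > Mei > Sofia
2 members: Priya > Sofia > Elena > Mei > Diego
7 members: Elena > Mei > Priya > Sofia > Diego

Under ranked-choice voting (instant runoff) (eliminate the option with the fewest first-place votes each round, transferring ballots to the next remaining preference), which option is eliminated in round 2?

Round 1: Priya 6, Diego 8, Elena 10, Mei 1, Sofia 2. Eliminate Mei.
Round 2: Priya 6, Diego 9, Elena 10, Sofia 2. Eliminate Sofia.

Sofia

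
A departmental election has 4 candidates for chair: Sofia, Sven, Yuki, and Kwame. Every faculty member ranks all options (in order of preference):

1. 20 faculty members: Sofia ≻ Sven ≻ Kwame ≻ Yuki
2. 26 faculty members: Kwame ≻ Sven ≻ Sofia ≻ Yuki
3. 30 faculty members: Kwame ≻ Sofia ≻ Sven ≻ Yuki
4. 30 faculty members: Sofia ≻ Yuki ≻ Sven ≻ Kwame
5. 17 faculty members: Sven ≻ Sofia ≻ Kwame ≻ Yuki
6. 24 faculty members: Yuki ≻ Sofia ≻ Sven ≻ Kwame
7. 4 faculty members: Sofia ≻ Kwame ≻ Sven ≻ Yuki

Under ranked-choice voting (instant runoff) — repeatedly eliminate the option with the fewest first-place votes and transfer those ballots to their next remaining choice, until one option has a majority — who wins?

Sofia

Round 1: Sofia 54, Sven 17, Yuki 24, Kwame 56. Eliminate Sven.
Round 2: Sofia 71, Yuki 24, Kwame 56. Eliminate Yuki.
Round 3: Sofia 95, Kwame 56. Sofia has a majority.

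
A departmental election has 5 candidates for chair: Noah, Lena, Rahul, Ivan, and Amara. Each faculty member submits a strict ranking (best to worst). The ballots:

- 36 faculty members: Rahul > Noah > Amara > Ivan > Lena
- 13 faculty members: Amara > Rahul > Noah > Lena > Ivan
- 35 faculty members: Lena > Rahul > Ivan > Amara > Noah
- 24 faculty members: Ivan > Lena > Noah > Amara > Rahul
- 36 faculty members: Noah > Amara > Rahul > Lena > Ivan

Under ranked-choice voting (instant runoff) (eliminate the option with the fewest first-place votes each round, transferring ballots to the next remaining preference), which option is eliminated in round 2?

Ivan

Round 1: Noah 36, Lena 35, Rahul 36, Ivan 24, Amara 13. Eliminate Amara.
Round 2: Noah 36, Lena 35, Rahul 49, Ivan 24. Eliminate Ivan.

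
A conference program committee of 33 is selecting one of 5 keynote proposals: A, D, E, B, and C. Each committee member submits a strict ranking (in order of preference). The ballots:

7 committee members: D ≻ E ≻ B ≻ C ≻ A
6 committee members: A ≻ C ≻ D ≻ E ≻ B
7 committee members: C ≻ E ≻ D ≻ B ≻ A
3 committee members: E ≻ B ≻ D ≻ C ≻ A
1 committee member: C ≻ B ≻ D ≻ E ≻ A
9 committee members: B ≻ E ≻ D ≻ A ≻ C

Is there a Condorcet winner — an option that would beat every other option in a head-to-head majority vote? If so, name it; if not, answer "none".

E vs A: 27–6 for E.
E vs D: 19–14 for E.
E vs B: 23–10 for E.
E vs C: 19–14 for E.
E beats every other option head-to-head.

E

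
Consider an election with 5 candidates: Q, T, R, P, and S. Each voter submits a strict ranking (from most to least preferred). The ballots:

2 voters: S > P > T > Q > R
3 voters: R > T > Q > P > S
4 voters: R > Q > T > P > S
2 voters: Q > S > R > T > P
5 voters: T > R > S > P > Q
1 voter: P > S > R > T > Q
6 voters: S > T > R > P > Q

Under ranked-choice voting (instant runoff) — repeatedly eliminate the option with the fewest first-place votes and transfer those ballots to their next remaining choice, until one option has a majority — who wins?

R

Round 1: Q 2, T 5, R 7, P 1, S 8. Eliminate P.
Round 2: Q 2, T 5, R 7, S 9. Eliminate Q.
Round 3: T 5, R 7, S 11. Eliminate T.
Round 4: R 12, S 11. R has a majority.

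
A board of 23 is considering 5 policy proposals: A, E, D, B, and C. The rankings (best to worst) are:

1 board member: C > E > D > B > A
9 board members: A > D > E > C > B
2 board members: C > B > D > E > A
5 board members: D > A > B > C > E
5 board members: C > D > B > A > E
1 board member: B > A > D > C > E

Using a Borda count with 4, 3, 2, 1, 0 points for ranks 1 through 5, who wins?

A: 1·0 + 9·4 + 2·0 + 5·3 + 5·1 + 1·3 = 59
E: 1·3 + 9·2 + 2·1 + 5·0 + 5·0 + 1·0 = 23
D: 1·2 + 9·3 + 2·2 + 5·4 + 5·3 + 1·2 = 70
B: 1·1 + 9·0 + 2·3 + 5·2 + 5·2 + 1·4 = 31
C: 1·4 + 9·1 + 2·4 + 5·1 + 5·4 + 1·1 = 47
D has the highest Borda score (70).

D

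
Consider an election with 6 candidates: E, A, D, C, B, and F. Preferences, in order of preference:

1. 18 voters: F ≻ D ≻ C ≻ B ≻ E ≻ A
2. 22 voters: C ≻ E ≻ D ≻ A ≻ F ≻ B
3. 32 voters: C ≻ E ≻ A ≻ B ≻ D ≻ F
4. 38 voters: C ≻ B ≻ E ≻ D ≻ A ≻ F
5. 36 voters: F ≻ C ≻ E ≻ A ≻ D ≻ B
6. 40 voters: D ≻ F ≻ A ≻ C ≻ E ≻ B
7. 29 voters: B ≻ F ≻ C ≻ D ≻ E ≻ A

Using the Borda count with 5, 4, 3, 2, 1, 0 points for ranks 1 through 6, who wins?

E: 18·1 + 22·4 + 32·4 + 38·3 + 36·3 + 40·1 + 29·1 = 525
A: 18·0 + 22·2 + 32·3 + 38·1 + 36·2 + 40·3 + 29·0 = 370
D: 18·4 + 22·3 + 32·1 + 38·2 + 36·1 + 40·5 + 29·2 = 540
C: 18·3 + 22·5 + 32·5 + 38·5 + 36·4 + 40·2 + 29·3 = 825
B: 18·2 + 22·0 + 32·2 + 38·4 + 36·0 + 40·0 + 29·5 = 397
F: 18·5 + 22·1 + 32·0 + 38·0 + 36·5 + 40·4 + 29·4 = 568
C has the highest Borda score (825).

C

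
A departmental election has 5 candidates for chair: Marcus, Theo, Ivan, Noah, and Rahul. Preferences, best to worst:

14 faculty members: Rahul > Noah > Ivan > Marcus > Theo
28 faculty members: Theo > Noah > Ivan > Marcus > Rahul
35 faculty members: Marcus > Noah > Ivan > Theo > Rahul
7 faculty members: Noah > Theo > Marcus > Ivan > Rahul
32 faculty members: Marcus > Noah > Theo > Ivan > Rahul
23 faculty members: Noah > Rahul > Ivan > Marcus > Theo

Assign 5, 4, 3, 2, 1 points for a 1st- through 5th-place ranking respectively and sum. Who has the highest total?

Marcus: 14·2 + 28·2 + 35·5 + 7·3 + 32·5 + 23·2 = 486
Theo: 14·1 + 28·5 + 35·2 + 7·4 + 32·3 + 23·1 = 371
Ivan: 14·3 + 28·3 + 35·3 + 7·2 + 32·2 + 23·3 = 378
Noah: 14·4 + 28·4 + 35·4 + 7·5 + 32·4 + 23·5 = 586
Rahul: 14·5 + 28·1 + 35·1 + 7·1 + 32·1 + 23·4 = 264
Noah has the highest Borda score (586).

Noah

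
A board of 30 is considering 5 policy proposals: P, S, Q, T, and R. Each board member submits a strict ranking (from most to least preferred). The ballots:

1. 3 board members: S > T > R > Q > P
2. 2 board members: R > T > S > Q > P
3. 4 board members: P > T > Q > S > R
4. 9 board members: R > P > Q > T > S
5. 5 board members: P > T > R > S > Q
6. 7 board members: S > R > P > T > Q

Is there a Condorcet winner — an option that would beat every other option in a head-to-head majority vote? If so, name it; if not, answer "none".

R vs P: 21–9 for R.
R vs S: 16–14 for R.
R vs Q: 26–4 for R.
R vs T: 18–12 for R.
R beats every other option head-to-head.

R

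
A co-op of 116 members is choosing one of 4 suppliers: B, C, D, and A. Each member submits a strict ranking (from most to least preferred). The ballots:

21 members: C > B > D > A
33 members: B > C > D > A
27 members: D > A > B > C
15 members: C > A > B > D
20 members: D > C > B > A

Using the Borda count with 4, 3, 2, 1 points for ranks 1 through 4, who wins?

C

B: 21·3 + 33·4 + 27·2 + 15·2 + 20·2 = 319
C: 21·4 + 33·3 + 27·1 + 15·4 + 20·3 = 330
D: 21·2 + 33·2 + 27·4 + 15·1 + 20·4 = 311
A: 21·1 + 33·1 + 27·3 + 15·3 + 20·1 = 200
C has the highest Borda score (330).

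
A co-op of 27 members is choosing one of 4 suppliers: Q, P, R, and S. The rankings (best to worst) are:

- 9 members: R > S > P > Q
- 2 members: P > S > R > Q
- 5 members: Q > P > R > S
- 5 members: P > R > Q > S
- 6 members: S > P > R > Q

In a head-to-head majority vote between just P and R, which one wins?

P

Voters preferring P to R: 18; preferring R to P: 9.
P wins the head-to-head.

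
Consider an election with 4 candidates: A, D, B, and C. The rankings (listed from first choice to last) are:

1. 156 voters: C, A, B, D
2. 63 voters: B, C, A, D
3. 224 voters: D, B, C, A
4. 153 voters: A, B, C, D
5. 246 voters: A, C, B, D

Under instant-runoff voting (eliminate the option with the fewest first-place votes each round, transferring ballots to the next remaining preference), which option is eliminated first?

Round 1: A 399, D 224, B 63, C 156. Eliminate B.

B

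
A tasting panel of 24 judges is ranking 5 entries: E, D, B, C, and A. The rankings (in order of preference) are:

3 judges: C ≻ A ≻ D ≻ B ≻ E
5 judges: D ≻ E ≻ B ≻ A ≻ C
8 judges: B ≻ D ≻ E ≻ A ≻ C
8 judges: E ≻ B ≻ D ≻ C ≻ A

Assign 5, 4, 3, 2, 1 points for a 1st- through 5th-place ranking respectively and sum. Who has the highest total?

B

E: 3·1 + 5·4 + 8·3 + 8·5 = 87
D: 3·3 + 5·5 + 8·4 + 8·3 = 90
B: 3·2 + 5·3 + 8·5 + 8·4 = 93
C: 3·5 + 5·1 + 8·1 + 8·2 = 44
A: 3·4 + 5·2 + 8·2 + 8·1 = 46
B has the highest Borda score (93).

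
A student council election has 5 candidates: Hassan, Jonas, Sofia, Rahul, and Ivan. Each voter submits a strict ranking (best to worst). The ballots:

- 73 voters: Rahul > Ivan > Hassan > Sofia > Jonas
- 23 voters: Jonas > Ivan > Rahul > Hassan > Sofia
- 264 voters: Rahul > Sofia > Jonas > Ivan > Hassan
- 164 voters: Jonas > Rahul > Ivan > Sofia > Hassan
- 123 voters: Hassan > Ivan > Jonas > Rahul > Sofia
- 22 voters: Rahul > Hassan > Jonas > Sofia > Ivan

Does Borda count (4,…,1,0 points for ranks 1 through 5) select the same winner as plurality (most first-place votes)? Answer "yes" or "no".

Borda — scores: Hassan 727, Jonas 1566, Sofia 1051, Rahul 2097, Ivan 1249. Winner: Rahul.
Plurality — first-place votes: Hassan 123, Jonas 187, Sofia 0, Rahul 359, Ivan 0. Winner: Rahul.
The two methods agree.

yes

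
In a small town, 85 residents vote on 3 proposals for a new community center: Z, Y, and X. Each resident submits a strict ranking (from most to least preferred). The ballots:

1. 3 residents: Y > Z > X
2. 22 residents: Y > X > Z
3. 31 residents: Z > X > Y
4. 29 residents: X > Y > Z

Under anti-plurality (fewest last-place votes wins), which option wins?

Last-place votes: Z 51, Y 31, X 3.
X is ranked last by the fewest voters, so X wins.

X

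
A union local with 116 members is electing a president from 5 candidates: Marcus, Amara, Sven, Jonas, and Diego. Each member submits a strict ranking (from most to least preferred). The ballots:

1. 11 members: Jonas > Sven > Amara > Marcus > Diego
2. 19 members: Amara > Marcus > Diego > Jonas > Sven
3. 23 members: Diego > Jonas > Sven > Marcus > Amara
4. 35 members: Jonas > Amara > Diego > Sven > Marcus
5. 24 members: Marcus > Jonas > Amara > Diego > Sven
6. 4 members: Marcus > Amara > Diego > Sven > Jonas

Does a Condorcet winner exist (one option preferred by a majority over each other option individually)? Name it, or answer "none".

Jonas

Jonas vs Marcus: 69–47 for Jonas.
Jonas vs Amara: 93–23 for Jonas.
Jonas vs Sven: 112–4 for Jonas.
Jonas vs Diego: 70–46 for Jonas.
Jonas beats every other option head-to-head.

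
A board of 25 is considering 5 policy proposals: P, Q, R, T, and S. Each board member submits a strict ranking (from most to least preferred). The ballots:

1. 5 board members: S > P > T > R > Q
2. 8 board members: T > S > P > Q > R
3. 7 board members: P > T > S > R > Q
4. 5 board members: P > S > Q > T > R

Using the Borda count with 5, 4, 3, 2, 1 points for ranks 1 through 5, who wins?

P: 5·4 + 8·3 + 7·5 + 5·5 = 104
Q: 5·1 + 8·2 + 7·1 + 5·3 = 43
R: 5·2 + 8·1 + 7·2 + 5·1 = 37
T: 5·3 + 8·5 + 7·4 + 5·2 = 93
S: 5·5 + 8·4 + 7·3 + 5·4 = 98
P has the highest Borda score (104).

P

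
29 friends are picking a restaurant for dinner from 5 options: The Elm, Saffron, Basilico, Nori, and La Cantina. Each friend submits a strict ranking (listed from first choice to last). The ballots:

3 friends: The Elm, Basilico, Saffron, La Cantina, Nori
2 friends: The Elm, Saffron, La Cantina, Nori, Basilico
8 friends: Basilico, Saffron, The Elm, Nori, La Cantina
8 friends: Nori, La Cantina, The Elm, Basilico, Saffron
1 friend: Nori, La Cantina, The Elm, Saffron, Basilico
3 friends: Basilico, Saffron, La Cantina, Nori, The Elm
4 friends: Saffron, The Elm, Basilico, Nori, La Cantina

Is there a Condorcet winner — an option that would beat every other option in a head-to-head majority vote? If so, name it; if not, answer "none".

none

Checking pairwise contests:
Saffron beats The Elm 15–14.
Basilico beats Saffron 22–7.
The Elm beats Basilico 18–11.
The Elm beats Nori 17–12.
The Elm beats La Cantina 17–12.
Every option loses at least one head-to-head, so there is no Condorcet winner.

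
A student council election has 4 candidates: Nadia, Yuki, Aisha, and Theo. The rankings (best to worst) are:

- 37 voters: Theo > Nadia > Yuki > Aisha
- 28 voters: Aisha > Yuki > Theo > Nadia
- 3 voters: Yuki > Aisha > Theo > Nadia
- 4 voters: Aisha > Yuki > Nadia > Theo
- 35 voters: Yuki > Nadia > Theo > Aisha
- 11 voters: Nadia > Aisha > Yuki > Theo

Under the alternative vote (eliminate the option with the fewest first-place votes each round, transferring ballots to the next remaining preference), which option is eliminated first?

Nadia

Round 1: Nadia 11, Yuki 38, Aisha 32, Theo 37. Eliminate Nadia.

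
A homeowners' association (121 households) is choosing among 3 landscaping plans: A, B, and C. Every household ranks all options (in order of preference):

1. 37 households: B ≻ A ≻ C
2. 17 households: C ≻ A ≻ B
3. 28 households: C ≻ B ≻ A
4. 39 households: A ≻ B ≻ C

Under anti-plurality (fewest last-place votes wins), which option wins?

B

Last-place votes: A 28, B 17, C 76.
B is ranked last by the fewest voters, so B wins.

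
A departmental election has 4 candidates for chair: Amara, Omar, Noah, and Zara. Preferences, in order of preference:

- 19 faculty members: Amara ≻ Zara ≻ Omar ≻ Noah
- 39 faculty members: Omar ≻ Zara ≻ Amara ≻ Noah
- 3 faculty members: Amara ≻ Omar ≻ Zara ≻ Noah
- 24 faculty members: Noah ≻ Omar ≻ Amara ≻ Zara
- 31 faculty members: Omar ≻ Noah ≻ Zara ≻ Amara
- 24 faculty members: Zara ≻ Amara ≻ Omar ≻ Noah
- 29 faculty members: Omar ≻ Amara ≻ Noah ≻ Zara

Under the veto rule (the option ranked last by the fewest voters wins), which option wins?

Omar

Last-place votes: Amara 31, Omar 0, Noah 85, Zara 53.
Omar is ranked last by the fewest voters, so Omar wins.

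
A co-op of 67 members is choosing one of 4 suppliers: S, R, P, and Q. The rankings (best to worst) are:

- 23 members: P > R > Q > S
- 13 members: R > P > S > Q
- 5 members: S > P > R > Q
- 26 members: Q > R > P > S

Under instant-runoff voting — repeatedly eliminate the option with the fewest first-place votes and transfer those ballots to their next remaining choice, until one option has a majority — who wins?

P

Round 1: S 5, R 13, P 23, Q 26. Eliminate S.
Round 2: R 13, P 28, Q 26. Eliminate R.
Round 3: P 41, Q 26. P has a majority.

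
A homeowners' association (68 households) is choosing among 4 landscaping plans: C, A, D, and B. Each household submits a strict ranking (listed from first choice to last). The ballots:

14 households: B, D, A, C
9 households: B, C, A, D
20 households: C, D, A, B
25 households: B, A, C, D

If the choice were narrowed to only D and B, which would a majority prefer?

Voters preferring D to B: 20; preferring B to D: 48.
B wins the head-to-head.

B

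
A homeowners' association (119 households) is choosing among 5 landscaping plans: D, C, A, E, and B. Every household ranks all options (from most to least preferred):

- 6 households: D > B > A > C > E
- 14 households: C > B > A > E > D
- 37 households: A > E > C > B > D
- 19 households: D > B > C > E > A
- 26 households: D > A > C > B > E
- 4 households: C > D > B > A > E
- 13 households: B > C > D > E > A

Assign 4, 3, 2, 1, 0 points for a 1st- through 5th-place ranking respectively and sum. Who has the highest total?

C

D: 6·4 + 14·0 + 37·0 + 19·4 + 26·4 + 4·3 + 13·2 = 242
C: 6·1 + 14·4 + 37·2 + 19·2 + 26·2 + 4·4 + 13·3 = 281
A: 6·2 + 14·2 + 37·4 + 19·0 + 26·3 + 4·1 + 13·0 = 270
E: 6·0 + 14·1 + 37·3 + 19·1 + 26·0 + 4·0 + 13·1 = 157
B: 6·3 + 14·3 + 37·1 + 19·3 + 26·1 + 4·2 + 13·4 = 240
C has the highest Borda score (281).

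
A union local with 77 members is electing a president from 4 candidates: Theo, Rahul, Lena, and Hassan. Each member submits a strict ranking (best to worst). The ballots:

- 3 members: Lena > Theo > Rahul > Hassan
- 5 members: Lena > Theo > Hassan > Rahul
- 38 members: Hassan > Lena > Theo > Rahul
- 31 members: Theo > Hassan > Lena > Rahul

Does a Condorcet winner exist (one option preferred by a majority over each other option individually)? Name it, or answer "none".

none

Checking pairwise contests:
Lena beats Theo 46–31.
Theo beats Rahul 77–0.
Hassan beats Lena 69–8.
Theo beats Hassan 39–38.
Every option loses at least one head-to-head, so there is no Condorcet winner.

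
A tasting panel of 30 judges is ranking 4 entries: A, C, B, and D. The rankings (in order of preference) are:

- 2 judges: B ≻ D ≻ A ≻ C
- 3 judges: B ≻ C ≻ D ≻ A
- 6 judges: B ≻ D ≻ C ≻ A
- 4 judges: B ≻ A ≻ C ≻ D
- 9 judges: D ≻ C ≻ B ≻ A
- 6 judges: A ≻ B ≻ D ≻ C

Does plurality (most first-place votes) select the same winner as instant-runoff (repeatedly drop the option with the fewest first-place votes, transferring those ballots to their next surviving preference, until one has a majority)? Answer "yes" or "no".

Plurality — first-place votes: A 6, C 0, B 15, D 9. Winner: B.
Instant-runoff — R1 A 6, C 0, B 15, D 9 (C out); R2 A 6, B 15, D 9 (A out); R3 B 21, D 9 (B winner). Winner: B.
The two methods agree.

yes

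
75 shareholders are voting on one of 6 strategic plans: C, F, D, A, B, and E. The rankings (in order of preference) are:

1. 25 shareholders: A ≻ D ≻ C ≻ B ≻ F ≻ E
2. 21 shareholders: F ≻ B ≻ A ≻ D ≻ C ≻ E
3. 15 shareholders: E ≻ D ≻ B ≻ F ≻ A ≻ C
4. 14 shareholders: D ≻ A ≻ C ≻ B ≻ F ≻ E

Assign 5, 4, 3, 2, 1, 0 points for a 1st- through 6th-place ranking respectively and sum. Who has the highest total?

C: 25·3 + 21·1 + 15·0 + 14·3 = 138
F: 25·1 + 21·5 + 15·2 + 14·1 = 174
D: 25·4 + 21·2 + 15·4 + 14·5 = 272
A: 25·5 + 21·3 + 15·1 + 14·4 = 259
B: 25·2 + 21·4 + 15·3 + 14·2 = 207
E: 25·0 + 21·0 + 15·5 + 14·0 = 75
D has the highest Borda score (272).

D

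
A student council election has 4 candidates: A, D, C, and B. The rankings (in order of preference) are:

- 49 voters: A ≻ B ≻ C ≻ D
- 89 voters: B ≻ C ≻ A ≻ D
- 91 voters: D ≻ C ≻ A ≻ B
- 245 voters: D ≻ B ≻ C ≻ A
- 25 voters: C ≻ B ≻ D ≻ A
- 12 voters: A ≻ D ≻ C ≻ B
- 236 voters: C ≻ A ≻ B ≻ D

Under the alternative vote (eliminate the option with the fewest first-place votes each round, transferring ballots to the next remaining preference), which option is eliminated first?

A

Round 1: A 61, D 336, C 261, B 89. Eliminate A.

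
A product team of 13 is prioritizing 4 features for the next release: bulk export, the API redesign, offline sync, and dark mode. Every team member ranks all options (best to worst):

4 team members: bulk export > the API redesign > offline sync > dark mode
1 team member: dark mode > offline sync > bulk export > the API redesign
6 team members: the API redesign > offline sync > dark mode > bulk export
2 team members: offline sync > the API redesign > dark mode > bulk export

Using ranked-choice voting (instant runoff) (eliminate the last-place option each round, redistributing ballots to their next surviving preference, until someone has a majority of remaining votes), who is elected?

the API redesign

Round 1: bulk export 4, the API redesign 6, offline sync 2, dark mode 1. Eliminate dark mode.
Round 2: bulk export 4, the API redesign 6, offline sync 3. Eliminate offline sync.
Round 3: bulk export 5, the API redesign 8. The API redesign has a majority.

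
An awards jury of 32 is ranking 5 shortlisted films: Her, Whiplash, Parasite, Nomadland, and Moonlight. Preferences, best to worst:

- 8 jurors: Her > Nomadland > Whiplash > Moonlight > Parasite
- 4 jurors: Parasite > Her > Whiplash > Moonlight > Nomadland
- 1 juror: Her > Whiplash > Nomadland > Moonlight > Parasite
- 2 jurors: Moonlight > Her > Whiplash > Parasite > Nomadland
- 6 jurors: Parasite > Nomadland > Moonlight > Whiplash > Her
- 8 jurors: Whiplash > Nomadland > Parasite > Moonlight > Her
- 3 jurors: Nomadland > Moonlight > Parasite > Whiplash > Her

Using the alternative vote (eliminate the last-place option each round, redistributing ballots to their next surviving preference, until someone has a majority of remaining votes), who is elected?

Round 1: Her 9, Whiplash 8, Parasite 10, Nomadland 3, Moonlight 2. Eliminate Moonlight.
Round 2: Her 11, Whiplash 8, Parasite 10, Nomadland 3. Eliminate Nomadland.
Round 3: Her 11, Whiplash 8, Parasite 13. Eliminate Whiplash.
Round 4: Her 11, Parasite 21. Parasite has a majority.

Parasite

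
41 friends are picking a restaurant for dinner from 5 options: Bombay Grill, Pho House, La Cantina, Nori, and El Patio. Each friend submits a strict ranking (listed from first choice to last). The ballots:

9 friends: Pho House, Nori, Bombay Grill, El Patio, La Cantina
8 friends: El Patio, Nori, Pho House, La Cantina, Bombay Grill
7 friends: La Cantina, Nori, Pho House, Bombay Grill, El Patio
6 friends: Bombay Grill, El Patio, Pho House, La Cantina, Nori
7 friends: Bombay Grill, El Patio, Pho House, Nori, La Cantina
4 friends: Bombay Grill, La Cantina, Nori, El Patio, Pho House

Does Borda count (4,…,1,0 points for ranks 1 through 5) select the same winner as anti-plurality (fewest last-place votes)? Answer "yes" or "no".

Borda — scores: Bombay Grill 93, Pho House 92, La Cantina 54, Nori 87, El Patio 84. Winner: Bombay Grill.
Anti-plurality — last-place votes: Bombay Grill 8, Pho House 4, La Cantina 16, Nori 6, El Patio 7. Winner: Pho House.
The two methods disagree.

no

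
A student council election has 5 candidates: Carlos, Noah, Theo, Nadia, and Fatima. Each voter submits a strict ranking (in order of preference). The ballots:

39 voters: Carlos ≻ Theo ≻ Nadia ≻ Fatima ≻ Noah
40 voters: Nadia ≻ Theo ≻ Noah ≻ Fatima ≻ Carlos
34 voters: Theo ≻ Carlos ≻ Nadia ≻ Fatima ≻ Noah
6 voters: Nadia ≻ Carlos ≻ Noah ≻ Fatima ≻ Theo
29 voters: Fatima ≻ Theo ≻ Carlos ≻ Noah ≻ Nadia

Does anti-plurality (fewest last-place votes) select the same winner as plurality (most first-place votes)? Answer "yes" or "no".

Anti-plurality — last-place votes: Carlos 40, Noah 73, Theo 6, Nadia 29, Fatima 0. Winner: Fatima.
Plurality — first-place votes: Carlos 39, Noah 0, Theo 34, Nadia 46, Fatima 29. Winner: Nadia.
The two methods disagree.

no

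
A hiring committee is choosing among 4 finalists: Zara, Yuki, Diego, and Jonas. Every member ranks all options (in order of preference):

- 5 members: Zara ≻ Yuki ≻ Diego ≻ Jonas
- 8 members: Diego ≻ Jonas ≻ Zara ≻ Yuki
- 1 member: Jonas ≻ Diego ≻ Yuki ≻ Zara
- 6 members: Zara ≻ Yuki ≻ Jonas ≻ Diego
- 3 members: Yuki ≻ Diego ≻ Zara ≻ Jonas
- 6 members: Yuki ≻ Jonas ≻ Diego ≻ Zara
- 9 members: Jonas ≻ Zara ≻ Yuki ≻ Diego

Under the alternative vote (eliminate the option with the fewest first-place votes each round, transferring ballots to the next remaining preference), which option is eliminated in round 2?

Yuki

Round 1: Zara 11, Yuki 9, Diego 8, Jonas 10. Eliminate Diego.
Round 2: Zara 11, Yuki 9, Jonas 18. Eliminate Yuki.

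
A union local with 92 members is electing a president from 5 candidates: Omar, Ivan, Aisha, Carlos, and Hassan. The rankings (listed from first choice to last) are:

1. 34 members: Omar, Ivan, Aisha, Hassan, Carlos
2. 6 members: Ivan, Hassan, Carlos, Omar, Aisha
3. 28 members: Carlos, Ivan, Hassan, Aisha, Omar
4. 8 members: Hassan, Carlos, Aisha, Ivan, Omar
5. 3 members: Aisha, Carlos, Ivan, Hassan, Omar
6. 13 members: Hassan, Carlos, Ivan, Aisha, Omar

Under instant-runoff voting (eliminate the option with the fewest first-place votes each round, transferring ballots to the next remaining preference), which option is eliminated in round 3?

Hassan

Round 1: Omar 34, Ivan 6, Aisha 3, Carlos 28, Hassan 21. Eliminate Aisha.
Round 2: Omar 34, Ivan 6, Carlos 31, Hassan 21. Eliminate Ivan.
Round 3: Omar 34, Carlos 31, Hassan 27. Eliminate Hassan.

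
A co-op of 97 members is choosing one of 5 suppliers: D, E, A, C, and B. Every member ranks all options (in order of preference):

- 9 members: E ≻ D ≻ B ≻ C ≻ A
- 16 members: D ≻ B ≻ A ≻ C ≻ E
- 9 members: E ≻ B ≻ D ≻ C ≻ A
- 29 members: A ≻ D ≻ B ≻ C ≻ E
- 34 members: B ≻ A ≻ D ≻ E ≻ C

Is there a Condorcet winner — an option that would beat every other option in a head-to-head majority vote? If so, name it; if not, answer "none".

Checking pairwise contests:
A beats D 63–34.
D beats E 79–18.
B beats A 68–29.
D beats C 97–0.
D beats B 54–43.
Every option loses at least one head-to-head, so there is no Condorcet winner.

none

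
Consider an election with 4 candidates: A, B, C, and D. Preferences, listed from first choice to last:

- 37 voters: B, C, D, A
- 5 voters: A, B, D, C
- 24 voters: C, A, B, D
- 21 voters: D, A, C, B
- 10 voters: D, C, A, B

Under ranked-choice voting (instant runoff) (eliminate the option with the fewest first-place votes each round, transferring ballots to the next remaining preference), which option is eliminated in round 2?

Round 1: A 5, B 37, C 24, D 31. Eliminate A.
Round 2: B 42, C 24, D 31. Eliminate C.

C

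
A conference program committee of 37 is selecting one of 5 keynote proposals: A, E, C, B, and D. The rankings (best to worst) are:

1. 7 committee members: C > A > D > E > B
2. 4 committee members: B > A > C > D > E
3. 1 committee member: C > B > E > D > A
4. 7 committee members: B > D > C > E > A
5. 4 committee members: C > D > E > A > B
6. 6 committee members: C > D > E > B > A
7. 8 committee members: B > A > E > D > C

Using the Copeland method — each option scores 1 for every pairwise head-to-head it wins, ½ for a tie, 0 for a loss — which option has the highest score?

B

A: beats E and D; loses to C and B → score 2.
E: loses to A, C, B, and D → score 0.
C: beats A, E, and D; loses to B → score 3.
B: beats A, E, C, and D → score 4.
D: beats E; loses to A, C, and B → score 1.
B has the best pairwise record.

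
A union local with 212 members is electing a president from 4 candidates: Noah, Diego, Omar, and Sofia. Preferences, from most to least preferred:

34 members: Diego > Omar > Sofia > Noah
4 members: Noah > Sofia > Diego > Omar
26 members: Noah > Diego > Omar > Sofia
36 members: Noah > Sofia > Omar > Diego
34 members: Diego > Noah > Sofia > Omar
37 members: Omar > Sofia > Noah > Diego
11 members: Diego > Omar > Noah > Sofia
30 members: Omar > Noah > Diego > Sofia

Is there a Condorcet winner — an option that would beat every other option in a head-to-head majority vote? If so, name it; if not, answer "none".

Checking pairwise contests:
Omar beats Noah 112–100.
Noah beats Diego 133–79.
Diego beats Omar 109–103.
Noah beats Sofia 141–71.
Every option loses at least one head-to-head, so there is no Condorcet winner.

none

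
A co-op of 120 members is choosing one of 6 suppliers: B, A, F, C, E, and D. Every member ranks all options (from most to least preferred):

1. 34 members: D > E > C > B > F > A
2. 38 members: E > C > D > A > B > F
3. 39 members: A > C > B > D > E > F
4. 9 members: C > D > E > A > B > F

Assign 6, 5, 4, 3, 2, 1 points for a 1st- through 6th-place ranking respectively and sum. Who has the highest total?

B: 34·3 + 38·2 + 39·4 + 9·2 = 352
A: 34·1 + 38·3 + 39·6 + 9·3 = 409
F: 34·2 + 38·1 + 39·1 + 9·1 = 154
C: 34·4 + 38·5 + 39·5 + 9·6 = 575
E: 34·5 + 38·6 + 39·2 + 9·4 = 512
D: 34·6 + 38·4 + 39·3 + 9·5 = 518
C has the highest Borda score (575).

C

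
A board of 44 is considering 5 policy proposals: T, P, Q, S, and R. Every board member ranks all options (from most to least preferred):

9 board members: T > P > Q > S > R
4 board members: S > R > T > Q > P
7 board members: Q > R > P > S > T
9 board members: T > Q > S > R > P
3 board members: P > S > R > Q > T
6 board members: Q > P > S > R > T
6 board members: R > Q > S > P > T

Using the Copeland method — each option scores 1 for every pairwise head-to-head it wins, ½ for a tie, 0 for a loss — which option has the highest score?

Q

T: ties P and Q; loses to S and R → score 1.
P: beats S; ties T; loses to Q and R → score 1.5.
Q: beats P, S, and R; ties T → score 3.5.
S: beats T and R; loses to P and Q → score 2.
R: beats T and P; loses to Q and S → score 2.
Q has the best pairwise record.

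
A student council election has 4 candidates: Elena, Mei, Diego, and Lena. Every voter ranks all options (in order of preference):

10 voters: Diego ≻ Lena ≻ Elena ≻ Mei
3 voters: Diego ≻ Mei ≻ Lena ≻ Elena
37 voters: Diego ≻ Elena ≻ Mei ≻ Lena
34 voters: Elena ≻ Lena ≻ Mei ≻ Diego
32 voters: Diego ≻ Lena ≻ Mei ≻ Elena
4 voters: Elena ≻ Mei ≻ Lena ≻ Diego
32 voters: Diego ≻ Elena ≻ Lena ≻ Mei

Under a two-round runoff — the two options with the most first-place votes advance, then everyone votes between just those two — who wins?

Round 1 first-place votes: Elena 38, Mei 0, Diego 114, Lena 0.
Diego and Elena advance.
Runoff: Diego is preferred to Elena by 114 voters; Elena by 38.
Diego wins the runoff.

Diego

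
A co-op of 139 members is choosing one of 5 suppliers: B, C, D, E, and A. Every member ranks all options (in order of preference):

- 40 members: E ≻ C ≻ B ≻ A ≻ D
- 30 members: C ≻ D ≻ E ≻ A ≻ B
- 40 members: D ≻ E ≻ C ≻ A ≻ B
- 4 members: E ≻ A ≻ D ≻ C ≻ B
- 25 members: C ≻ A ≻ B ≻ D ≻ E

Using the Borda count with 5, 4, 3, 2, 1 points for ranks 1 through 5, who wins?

B: 40·3 + 30·1 + 40·1 + 4·1 + 25·3 = 269
C: 40·4 + 30·5 + 40·3 + 4·2 + 25·5 = 563
D: 40·1 + 30·4 + 40·5 + 4·3 + 25·2 = 422
E: 40·5 + 30·3 + 40·4 + 4·5 + 25·1 = 495
A: 40·2 + 30·2 + 40·2 + 4·4 + 25·4 = 336
C has the highest Borda score (563).

C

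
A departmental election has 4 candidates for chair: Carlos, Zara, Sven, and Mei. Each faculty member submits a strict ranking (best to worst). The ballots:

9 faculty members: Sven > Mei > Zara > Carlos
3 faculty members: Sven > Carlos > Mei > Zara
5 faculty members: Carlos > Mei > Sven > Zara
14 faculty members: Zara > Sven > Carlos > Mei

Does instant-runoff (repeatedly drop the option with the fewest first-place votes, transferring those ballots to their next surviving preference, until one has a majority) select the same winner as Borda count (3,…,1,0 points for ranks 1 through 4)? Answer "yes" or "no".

Instant-runoff — R1 Carlos 5, Zara 14, Sven 12, Mei 0 (Mei out); R2 Carlos 5, Zara 14, Sven 12 (Carlos out); R3 Zara 14, Sven 17 (Sven winner). Winner: Sven.
Borda — scores: Carlos 35, Zara 51, Sven 69, Mei 31. Winner: Sven.
The two methods agree.

yes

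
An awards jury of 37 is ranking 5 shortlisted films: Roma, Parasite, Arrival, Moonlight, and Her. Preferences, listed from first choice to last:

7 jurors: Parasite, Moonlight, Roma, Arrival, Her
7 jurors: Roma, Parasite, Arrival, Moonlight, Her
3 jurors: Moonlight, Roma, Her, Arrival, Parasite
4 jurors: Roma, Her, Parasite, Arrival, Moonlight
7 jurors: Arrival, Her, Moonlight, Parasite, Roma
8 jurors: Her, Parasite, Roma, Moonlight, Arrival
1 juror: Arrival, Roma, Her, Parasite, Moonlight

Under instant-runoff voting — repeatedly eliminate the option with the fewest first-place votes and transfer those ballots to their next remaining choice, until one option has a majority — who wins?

Roma

Round 1: Roma 11, Parasite 7, Arrival 8, Moonlight 3, Her 8. Eliminate Moonlight.
Round 2: Roma 14, Parasite 7, Arrival 8, Her 8. Eliminate Parasite.
Round 3: Roma 21, Arrival 8, Her 8. Roma has a majority.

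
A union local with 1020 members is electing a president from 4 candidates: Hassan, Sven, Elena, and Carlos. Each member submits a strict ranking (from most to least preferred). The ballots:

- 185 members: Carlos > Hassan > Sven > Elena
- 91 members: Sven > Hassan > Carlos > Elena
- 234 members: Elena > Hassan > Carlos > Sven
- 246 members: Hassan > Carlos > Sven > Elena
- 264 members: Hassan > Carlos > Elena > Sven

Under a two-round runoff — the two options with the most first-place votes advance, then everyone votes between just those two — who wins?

Round 1 first-place votes: Hassan 510, Sven 91, Elena 234, Carlos 185.
Hassan and Elena advance.
Runoff: Hassan is preferred to Elena by 786 voters; Elena by 234.
Hassan wins the runoff.

Hassan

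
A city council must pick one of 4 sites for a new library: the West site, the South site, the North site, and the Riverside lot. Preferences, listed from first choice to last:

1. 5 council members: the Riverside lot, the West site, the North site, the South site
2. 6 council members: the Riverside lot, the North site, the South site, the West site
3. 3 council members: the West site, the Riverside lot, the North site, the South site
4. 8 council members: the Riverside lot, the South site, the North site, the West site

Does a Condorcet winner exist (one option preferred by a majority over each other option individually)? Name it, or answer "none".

the Riverside lot vs the West site: 19–3 for the Riverside lot.
the Riverside lot vs the South site: 22–0 for the Riverside lot.
the Riverside lot vs the North site: 22–0 for the Riverside lot.
the Riverside lot beats every other option head-to-head.

the Riverside lot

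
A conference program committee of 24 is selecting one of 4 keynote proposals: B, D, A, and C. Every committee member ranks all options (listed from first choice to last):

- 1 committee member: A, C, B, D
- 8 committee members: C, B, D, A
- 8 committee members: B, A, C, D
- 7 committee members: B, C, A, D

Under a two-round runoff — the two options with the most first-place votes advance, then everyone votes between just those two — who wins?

Round 1 first-place votes: B 15, D 0, A 1, C 8.
B and C advance.
Runoff: B is preferred to C by 15 voters; C by 9.
B wins the runoff.

B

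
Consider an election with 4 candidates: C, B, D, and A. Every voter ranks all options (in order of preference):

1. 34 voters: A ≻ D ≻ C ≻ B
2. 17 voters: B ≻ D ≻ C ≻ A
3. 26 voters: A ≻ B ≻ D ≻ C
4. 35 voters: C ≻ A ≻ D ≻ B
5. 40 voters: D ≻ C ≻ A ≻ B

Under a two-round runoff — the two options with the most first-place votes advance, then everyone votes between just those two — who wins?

A

Round 1 first-place votes: C 35, B 17, D 40, A 60.
A and D advance.
Runoff: A is preferred to D by 95 voters; D by 57.
A wins the runoff.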